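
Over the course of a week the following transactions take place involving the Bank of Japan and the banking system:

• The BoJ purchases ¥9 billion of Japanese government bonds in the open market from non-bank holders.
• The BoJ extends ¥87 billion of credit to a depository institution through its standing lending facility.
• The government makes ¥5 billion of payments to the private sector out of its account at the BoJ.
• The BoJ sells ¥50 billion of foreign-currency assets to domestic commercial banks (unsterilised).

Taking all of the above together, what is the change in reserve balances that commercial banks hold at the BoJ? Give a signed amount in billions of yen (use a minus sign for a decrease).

BoJ balance sheet:
  Assets:      Securities +¥9B, Loans to banks +¥87B, Foreign assets −¥50B
  Liabilities: Bank reserves +¥51B, Government deposits −¥5B
So the change in reserve balances that commercial banks hold at the BoJ is +¥51 billion.

+¥51 billion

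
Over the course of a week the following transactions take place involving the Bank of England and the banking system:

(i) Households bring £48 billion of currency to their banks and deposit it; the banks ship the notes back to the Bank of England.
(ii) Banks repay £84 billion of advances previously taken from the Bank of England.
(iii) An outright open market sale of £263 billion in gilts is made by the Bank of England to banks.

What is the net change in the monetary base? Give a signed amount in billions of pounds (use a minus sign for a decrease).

-£347 billion

Currency deposit £48 billion: just a shift between currency and reserves — both are base money → 0.
Discount-window repayment £84 billion: Bank of England balance sheet contracts → −£84B.
OMO sale (to banks) £263 billion: Bank of England balance sheet contracts → −£263B.
Net: 0 − 84 − 263 = -£347 billion.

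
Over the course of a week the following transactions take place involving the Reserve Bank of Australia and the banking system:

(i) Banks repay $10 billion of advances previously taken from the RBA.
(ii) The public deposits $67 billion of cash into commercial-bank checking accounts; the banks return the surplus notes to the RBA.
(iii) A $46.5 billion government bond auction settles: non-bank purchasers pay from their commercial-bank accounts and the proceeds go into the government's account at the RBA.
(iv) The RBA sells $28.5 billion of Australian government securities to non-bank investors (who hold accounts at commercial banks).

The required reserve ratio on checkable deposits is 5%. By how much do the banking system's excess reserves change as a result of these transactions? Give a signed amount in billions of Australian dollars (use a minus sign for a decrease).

-$17.6 billion

Discount-window repayment $10 billion: reserves −$10B, deposits 0.
Currency deposit $67 billion: reserves +$67B, deposits +$67B.
Government account inflow $46.5 billion: reserves −$46.5B, deposits −$46.5B.
Asset sale (to non-banks) $28.5 billion: reserves −$28.5B, deposits −$28.5B.
Totals: Δreserves = −$18B, Δdeposits = −$8B.
Δrequired reserves = 5% × −$8B = −$0.4B.
Δexcess reserves = Δreserves − Δrequired = −$18B − (−$0.4B) = -$17.6 billion.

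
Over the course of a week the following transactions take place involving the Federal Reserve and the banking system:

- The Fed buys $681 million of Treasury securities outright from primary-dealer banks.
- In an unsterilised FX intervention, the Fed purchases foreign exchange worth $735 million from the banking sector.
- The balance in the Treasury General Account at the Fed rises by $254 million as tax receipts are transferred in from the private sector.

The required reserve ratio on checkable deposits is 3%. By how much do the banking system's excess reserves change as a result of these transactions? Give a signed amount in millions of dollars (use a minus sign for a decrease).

+$1169.62 million

OMO purchase (from banks) $681 million: reserves +$681M, deposits 0.
FX purchase $735 million: reserves +$735M, deposits 0.
Government account inflow $254 million: reserves −$254M, deposits −$254M.
Totals: Δreserves = +$1162M, Δdeposits = −$254M.
Δrequired reserves = 3% × −$254M = −$7.62M.
Δexcess reserves = Δreserves − Δrequired = +$1162M − (−$7.62M) = +$1169.62 million.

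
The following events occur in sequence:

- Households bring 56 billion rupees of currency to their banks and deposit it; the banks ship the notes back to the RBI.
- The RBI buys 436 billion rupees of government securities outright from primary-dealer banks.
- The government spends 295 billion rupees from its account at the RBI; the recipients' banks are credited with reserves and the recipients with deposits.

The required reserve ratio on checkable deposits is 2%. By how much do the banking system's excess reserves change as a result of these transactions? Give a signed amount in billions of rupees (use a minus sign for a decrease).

Currency deposit 56 billion rupees: reserves +56B, deposits +56B.
OMO purchase (from banks) 436 billion rupees: reserves +436B, deposits 0.
Government spending 295 billion rupees: reserves +295B, deposits +295B.
Totals: Δreserves = +787B, Δdeposits = +351B.
Δrequired reserves = 2% × +351B = +7.02B.
Δexcess reserves = Δreserves − Δrequired = +787B − (+7.02B) = +779.98 billion.

+779.98 billion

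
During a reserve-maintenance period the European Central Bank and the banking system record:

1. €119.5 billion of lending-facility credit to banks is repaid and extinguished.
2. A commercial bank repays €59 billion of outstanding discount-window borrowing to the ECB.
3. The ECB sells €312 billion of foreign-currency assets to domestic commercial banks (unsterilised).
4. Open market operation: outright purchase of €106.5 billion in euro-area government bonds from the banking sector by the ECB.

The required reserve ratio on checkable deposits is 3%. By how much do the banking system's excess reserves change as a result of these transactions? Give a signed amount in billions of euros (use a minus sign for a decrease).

Discount-window repayment €119.5 billion: reserves −€119.5B, deposits 0.
Discount-window repayment €59 billion: reserves −€59B, deposits 0.
FX sale €312 billion: reserves −€312B, deposits 0.
OMO purchase (from banks) €106.5 billion: reserves +€106.5B, deposits 0.
Totals: Δreserves = −€384B, Δdeposits = 0.
Δrequired reserves = 3% × 0 = 0.
Δexcess reserves = Δreserves − Δrequired = −€384B − (0) = -€384 billion.

-€384 billion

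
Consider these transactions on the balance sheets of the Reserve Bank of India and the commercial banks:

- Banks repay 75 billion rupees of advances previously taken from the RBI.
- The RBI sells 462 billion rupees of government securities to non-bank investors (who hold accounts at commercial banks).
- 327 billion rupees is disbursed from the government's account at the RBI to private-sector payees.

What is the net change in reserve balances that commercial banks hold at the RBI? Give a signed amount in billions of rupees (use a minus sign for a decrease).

RBI balance sheet:
  Assets:      Securities −462B, Loans to banks −75B
  Liabilities: Bank reserves −210B, Government deposits −327B
So the change in reserve balances that commercial banks hold at the RBI is -210 billion.

-210 billion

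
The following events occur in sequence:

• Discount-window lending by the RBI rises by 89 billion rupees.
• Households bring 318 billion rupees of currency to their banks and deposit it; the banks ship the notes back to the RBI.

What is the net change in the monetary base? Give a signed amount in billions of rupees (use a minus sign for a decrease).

+89 billion

RBI balance sheet:
  Assets:      Loans to banks +89B
  Liabilities: Bank reserves +407B, Currency in circulation −318B
Monetary base = currency + reserves: −318B + (+407B) = +89 billion.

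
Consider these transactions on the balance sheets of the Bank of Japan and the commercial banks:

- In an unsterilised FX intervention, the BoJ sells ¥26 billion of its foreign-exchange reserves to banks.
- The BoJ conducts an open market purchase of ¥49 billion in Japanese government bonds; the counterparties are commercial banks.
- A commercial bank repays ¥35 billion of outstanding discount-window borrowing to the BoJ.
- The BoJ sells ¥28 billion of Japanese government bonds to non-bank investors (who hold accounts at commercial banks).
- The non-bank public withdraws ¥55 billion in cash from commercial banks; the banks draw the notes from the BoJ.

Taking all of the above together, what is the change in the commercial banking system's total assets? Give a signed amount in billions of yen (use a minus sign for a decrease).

FX sale ¥26 billion: just an asset swap on bank balance sheets → 0.
OMO purchase (from banks) ¥49 billion: just an asset swap on bank balance sheets → 0.
Discount-window repayment ¥35 billion: bank balance sheets shrink → −¥35B.
Asset sale (to non-banks) ¥28 billion: bank balance sheets shrink → −¥28B.
Currency withdrawal ¥55 billion: bank balance sheets shrink → −¥55B.
Net: 0 + 0 − 35 − 28 − 55 = -¥118 billion.

-¥118 billion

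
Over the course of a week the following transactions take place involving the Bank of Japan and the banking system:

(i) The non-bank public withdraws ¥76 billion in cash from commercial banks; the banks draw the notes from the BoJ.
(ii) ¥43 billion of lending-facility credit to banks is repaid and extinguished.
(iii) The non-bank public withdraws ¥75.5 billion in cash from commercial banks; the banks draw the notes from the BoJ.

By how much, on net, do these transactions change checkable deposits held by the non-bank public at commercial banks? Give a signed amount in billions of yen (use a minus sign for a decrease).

BoJ balance sheet:
  Assets:      Loans to banks −¥43B
  Liabilities: Bank reserves −¥194.5B, Currency in circulation +¥151.5B
Commercial banking system:
  Assets:      Reserves at CB −¥194.5B
  Liabilities: Checkable deposits −¥151.5B, Borrowings from CB −¥43B
So the change in checkable deposits held by the non-bank public at commercial banks is -¥151.5 billion.

-¥151.5 billion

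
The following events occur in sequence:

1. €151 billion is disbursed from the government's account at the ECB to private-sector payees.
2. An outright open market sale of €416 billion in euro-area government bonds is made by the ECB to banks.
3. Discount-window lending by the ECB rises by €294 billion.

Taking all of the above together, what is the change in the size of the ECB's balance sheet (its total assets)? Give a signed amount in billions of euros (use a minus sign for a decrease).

ECB balance sheet:
  Assets:      Securities −€416B, Loans to banks +€294B
  Liabilities: Bank reserves +€29B, Government deposits −€151B
Commercial banking system:
  Assets:      Reserves at CB +€29B, Securities +€416B
  Liabilities: Checkable deposits +€151B, Borrowings from CB +€294B
Change in total ECB assets = -€122 billion.

-€122 billion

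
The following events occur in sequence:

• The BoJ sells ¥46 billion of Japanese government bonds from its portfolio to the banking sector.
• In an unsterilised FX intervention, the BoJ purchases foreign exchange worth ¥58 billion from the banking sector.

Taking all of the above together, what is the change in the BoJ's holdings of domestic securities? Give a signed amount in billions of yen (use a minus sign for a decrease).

BoJ balance sheet:
  Assets:      Securities −¥46B, Foreign assets +¥58B
  Liabilities: Bank reserves +¥12B
Commercial banking system:
  Assets:      Reserves at CB +¥12B, Securities +¥46B, Foreign assets −¥58B
  Liabilities: no change
So the change in the BoJ's holdings of domestic securities is -¥46 billion.

-¥46 billion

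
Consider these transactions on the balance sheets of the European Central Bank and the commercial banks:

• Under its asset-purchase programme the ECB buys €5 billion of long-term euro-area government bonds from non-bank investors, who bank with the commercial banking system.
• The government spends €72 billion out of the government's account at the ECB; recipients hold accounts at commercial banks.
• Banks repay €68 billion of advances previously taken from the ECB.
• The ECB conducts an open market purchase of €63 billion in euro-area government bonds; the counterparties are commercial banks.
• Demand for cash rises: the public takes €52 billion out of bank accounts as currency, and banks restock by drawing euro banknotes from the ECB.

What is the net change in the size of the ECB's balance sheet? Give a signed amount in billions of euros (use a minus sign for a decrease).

Asset purchase (from non-banks) €5 billion: an ECB asset is acquired → +€5B.
Government spending €72 billion: only the composition of liabilities changes → 0.
Discount-window repayment €68 billion: an ECB asset is shed → −€68B.
OMO purchase (from banks) €63 billion: an ECB asset is acquired → +€63B.
Currency withdrawal €52 billion: only the composition of liabilities changes → 0.
Net: 5 + 0 − 68 + 63 + 0 = €0 (no change).

€0 (no change)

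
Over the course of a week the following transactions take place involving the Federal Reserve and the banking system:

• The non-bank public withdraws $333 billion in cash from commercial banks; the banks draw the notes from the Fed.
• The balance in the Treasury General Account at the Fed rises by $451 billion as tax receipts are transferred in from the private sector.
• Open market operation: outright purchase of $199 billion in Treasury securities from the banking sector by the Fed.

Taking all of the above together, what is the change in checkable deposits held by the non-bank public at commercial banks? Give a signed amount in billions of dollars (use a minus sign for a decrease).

-$784 billion

Fed balance sheet:
  Assets:      Securities +$199B
  Liabilities: Bank reserves −$585B, Currency in circulation +$333B, Government deposits +$451B
Commercial banking system:
  Assets:      Reserves at CB −$585B, Securities −$199B
  Liabilities: Checkable deposits −$784B
So the change in checkable deposits held by the non-bank public at commercial banks is -$784 billion.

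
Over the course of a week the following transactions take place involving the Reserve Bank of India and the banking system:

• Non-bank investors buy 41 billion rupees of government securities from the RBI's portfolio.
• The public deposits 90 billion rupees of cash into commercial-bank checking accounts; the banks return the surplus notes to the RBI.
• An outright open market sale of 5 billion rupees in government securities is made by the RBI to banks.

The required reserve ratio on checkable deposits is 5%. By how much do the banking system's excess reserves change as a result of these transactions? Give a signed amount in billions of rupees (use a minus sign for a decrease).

Asset sale (to non-banks) 41 billion rupees: reserves −41B, deposits −41B.
Currency deposit 90 billion rupees: reserves +90B, deposits +90B.
OMO sale (to banks) 5 billion rupees: reserves −5B, deposits 0.
Totals: Δreserves = +44B, Δdeposits = +49B.
Δrequired reserves = 5% × +49B = +2.45B.
Δexcess reserves = Δreserves − Δrequired = +44B − (+2.45B) = +41.55 billion.

+41.55 billion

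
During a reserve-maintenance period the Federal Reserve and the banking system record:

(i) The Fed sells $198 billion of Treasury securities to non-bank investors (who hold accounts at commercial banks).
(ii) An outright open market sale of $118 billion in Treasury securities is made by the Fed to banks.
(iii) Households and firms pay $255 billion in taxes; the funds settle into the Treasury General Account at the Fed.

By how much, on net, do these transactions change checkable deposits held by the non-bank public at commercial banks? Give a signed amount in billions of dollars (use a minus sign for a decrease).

-$453 billion

Asset sale (to non-banks) $198 billion: non-bank counterparties' bank balances fall → −$198B.
OMO sale (to banks) $118 billion: the counterparty is a bank, so public deposits are unchanged → 0.
Government account inflow $255 billion: non-bank counterparties' bank balances fall → −$255B.
Net: −198 + 0 − 255 = -$453 billion.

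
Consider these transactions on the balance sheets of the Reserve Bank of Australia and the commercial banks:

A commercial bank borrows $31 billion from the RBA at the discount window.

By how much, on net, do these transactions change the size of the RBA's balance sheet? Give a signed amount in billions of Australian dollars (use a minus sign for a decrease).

+$31 billion

Discount-window loan $31 billion: an RBA asset is acquired → +$31B.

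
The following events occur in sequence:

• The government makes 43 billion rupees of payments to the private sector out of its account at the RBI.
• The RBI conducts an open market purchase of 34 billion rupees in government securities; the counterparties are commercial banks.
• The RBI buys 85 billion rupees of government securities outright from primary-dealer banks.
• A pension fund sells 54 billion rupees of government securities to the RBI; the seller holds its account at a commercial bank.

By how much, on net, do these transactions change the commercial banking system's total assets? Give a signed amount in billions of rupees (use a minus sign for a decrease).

Government spending 43 billion rupees: bank balance sheets expand → +43B.
OMO purchase (from banks) 34 billion rupees: just an asset swap on bank balance sheets → 0.
OMO purchase (from banks) 85 billion rupees: just an asset swap on bank balance sheets → 0.
Asset purchase (from non-banks) 54 billion rupees: bank balance sheets expand → +54B.
Net: 43 + 0 + 0 + 54 = +97 billion.

+97 billion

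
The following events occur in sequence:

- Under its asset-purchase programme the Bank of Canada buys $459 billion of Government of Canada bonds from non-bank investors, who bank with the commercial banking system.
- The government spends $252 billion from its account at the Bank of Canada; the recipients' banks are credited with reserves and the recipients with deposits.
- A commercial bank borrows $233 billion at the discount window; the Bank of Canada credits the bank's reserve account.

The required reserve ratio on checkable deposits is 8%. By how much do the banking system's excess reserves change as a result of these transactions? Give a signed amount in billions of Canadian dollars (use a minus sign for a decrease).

+$887.12 billion

Asset purchase (from non-banks) $459 billion: reserves +$459B, deposits +$459B.
Government spending $252 billion: reserves +$252B, deposits +$252B.
Discount-window loan $233 billion: reserves +$233B, deposits 0.
Totals: Δreserves = +$944B, Δdeposits = +$711B.
Δrequired reserves = 8% × +$711B = +$56.88B.
Δexcess reserves = Δreserves − Δrequired = +$944B − (+$56.88B) = +$887.12 billion.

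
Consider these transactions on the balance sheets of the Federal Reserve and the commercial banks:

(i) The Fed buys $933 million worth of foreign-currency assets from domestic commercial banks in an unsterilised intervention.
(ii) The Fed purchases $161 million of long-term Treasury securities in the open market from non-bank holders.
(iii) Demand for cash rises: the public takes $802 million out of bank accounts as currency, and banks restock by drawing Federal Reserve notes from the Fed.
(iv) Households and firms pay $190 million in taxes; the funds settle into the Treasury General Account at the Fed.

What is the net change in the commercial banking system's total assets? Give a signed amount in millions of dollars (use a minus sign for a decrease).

-$831 million

Fed balance sheet:
  Assets:      Securities +$161M, Foreign assets +$933M
  Liabilities: Bank reserves +$102M, Currency in circulation +$802M, Government deposits +$190M
Commercial banking system:
  Assets:      Reserves at CB +$102M, Foreign assets −$933M
  Liabilities: Checkable deposits −$831M
Change in total bank assets = -$831 million.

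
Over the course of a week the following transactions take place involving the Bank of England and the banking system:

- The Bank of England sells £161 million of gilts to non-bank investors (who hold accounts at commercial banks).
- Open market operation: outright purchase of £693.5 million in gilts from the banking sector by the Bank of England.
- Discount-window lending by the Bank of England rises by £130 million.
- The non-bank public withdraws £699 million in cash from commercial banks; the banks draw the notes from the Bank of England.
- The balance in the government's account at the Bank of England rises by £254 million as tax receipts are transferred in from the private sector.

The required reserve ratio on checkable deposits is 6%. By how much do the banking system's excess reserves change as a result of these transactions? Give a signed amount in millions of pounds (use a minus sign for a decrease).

Asset sale (to non-banks) £161 million: reserves −£161M, deposits −£161M.
OMO purchase (from banks) £693.5 million: reserves +£693.5M, deposits 0.
Discount-window loan £130 million: reserves +£130M, deposits 0.
Currency withdrawal £699 million: reserves −£699M, deposits −£699M.
Government account inflow £254 million: reserves −£254M, deposits −£254M.
Totals: Δreserves = −£290.5M, Δdeposits = −£1114M.
Δrequired reserves = 6% × −£1114M = −£66.84M.
Δexcess reserves = Δreserves − Δrequired = −£290.5M − (−£66.84M) = -£223.66 million.

-£223.66 million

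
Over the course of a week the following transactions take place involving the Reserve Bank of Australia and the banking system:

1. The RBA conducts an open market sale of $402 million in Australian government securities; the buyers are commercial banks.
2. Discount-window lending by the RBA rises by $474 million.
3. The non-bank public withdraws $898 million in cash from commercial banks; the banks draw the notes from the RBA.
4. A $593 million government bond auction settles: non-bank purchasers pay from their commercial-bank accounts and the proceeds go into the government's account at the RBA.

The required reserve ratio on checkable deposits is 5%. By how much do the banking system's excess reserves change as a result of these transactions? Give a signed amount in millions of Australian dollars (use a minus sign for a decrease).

-$1344.45 million

OMO sale (to banks) $402 million: reserves −$402M, deposits 0.
Discount-window loan $474 million: reserves +$474M, deposits 0.
Currency withdrawal $898 million: reserves −$898M, deposits −$898M.
Government account inflow $593 million: reserves −$593M, deposits −$593M.
Totals: Δreserves = −$1419M, Δdeposits = −$1491M.
Δrequired reserves = 5% × −$1491M = −$74.55M.
Δexcess reserves = Δreserves − Δrequired = −$1419M − (−$74.55M) = -$1344.45 million.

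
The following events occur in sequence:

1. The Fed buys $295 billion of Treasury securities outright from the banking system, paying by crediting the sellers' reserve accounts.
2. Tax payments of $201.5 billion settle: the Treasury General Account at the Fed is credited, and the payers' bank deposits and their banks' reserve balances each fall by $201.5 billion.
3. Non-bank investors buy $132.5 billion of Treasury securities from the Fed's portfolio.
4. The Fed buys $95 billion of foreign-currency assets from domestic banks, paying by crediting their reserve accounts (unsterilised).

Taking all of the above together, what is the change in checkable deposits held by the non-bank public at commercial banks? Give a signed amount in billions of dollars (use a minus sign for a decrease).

Fed balance sheet:
  Assets:      Securities +$162.5B, Foreign assets +$95B
  Liabilities: Bank reserves +$56B, Government deposits +$201.5B
Commercial banking system:
  Assets:      Reserves at CB +$56B, Securities −$295B, Foreign assets −$95B
  Liabilities: Checkable deposits −$334B
So the change in checkable deposits held by the non-bank public at commercial banks is -$334 billion.

-$334 billion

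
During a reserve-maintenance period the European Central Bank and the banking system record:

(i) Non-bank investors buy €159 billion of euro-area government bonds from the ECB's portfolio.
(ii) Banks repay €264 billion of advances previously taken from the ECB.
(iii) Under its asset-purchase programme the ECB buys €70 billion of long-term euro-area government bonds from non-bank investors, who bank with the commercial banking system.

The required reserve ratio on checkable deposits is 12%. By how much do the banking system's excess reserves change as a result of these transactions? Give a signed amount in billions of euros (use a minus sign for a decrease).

-€342.32 billion

Asset sale (to non-banks) €159 billion: reserves −€159B, deposits −€159B.
Discount-window repayment €264 billion: reserves −€264B, deposits 0.
Asset purchase (from non-banks) €70 billion: reserves +€70B, deposits +€70B.
Totals: Δreserves = −€353B, Δdeposits = −€89B.
Δrequired reserves = 12% × −€89B = −€10.68B.
Δexcess reserves = Δreserves − Δrequired = −€353B − (−€10.68B) = -€342.32 billion.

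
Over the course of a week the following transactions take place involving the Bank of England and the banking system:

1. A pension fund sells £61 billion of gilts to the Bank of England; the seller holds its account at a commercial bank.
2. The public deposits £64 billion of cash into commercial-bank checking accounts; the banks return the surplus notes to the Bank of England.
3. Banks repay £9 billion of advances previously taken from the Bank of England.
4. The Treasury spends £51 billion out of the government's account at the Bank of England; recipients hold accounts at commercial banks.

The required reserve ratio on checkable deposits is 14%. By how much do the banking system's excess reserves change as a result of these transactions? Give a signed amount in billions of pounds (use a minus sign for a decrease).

Asset purchase (from non-banks) £61 billion: reserves +£61B, deposits +£61B.
Currency deposit £64 billion: reserves +£64B, deposits +£64B.
Discount-window repayment £9 billion: reserves −£9B, deposits 0.
Government spending £51 billion: reserves +£51B, deposits +£51B.
Totals: Δreserves = +£167B, Δdeposits = +£176B.
Δrequired reserves = 14% × +£176B = +£24.64B.
Δexcess reserves = Δreserves − Δrequired = +£167B − (+£24.64B) = +£142.36 billion.

+£142.36 billion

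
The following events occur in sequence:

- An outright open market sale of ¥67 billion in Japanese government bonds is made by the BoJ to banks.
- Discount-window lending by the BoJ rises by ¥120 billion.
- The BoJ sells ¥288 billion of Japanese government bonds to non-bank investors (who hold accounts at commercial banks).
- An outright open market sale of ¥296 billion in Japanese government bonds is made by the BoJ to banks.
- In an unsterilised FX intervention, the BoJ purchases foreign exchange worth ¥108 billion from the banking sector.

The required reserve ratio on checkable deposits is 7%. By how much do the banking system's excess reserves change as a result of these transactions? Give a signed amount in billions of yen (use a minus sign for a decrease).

OMO sale (to banks) ¥67 billion: reserves −¥67B, deposits 0.
Discount-window loan ¥120 billion: reserves +¥120B, deposits 0.
Asset sale (to non-banks) ¥288 billion: reserves −¥288B, deposits −¥288B.
OMO sale (to banks) ¥296 billion: reserves −¥296B, deposits 0.
FX purchase ¥108 billion: reserves +¥108B, deposits 0.
Totals: Δreserves = −¥423B, Δdeposits = −¥288B.
Δrequired reserves = 7% × −¥288B = −¥20.16B.
Δexcess reserves = Δreserves − Δrequired = −¥423B − (−¥20.16B) = -¥402.84 billion.

-¥402.84 billion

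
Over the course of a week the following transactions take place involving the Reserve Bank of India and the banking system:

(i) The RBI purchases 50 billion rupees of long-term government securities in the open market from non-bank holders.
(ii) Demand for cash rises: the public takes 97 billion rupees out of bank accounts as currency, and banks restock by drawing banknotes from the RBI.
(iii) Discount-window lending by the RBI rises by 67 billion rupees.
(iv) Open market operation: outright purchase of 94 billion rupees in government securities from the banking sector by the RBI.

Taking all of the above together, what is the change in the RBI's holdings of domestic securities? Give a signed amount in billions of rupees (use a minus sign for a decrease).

RBI balance sheet:
  Assets:      Securities +144B, Loans to banks +67B
  Liabilities: Bank reserves +114B, Currency in circulation +97B
So the change in the RBI's holdings of domestic securities is +144 billion.

+144 billion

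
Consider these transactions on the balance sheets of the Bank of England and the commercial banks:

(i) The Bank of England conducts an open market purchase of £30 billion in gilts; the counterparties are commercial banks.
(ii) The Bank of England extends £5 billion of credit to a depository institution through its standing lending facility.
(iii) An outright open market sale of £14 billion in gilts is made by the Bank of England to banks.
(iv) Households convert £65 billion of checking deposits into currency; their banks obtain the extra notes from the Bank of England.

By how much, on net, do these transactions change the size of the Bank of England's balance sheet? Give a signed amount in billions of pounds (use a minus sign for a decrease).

OMO purchase (from banks) £30 billion: a Bank of England asset is acquired → +£30B.
Discount-window loan £5 billion: a Bank of England asset is acquired → +£5B.
OMO sale (to banks) £14 billion: a Bank of England asset is shed → −£14B.
Currency withdrawal £65 billion: only the composition of liabilities changes → 0.
Net: 30 + 5 − 14 + 0 = +£21 billion.

+£21 billion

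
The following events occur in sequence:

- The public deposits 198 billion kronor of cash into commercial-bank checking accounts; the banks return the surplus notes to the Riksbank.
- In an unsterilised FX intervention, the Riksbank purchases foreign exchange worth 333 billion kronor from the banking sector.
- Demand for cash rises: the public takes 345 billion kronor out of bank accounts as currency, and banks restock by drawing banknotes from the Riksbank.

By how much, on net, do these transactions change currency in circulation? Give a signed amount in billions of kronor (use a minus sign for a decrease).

+147 billion

Riksbank balance sheet:
  Assets:      Foreign assets +333B
  Liabilities: Bank reserves +186B, Currency in circulation +147B
So the change in currency in circulation is +147 billion.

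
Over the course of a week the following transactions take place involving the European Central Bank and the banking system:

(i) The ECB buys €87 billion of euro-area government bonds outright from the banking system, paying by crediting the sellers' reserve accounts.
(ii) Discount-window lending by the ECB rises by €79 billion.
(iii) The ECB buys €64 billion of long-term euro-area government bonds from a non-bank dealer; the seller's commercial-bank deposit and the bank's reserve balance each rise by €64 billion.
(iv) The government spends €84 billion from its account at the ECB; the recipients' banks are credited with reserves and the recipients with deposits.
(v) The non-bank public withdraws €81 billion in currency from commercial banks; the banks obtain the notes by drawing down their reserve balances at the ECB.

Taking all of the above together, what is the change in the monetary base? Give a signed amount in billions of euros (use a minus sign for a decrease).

+€314 billion

ECB balance sheet:
  Assets:      Securities +€151B, Loans to banks +€79B
  Liabilities: Bank reserves +€233B, Currency in circulation +€81B, Government deposits −€84B
Commercial banking system:
  Assets:      Reserves at CB +€233B, Securities −€87B
  Liabilities: Checkable deposits +€67B, Borrowings from CB +€79B
Monetary base = currency + reserves: +€81B + (+€233B) = +€314 billion.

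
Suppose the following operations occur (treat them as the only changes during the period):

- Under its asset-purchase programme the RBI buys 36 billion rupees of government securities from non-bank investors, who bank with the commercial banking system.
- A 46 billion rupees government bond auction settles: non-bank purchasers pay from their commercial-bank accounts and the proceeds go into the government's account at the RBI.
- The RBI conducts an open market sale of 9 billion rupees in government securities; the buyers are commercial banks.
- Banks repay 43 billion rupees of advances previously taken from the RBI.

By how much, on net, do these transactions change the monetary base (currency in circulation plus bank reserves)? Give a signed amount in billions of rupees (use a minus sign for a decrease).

-62 billion

Asset purchase (from non-banks) 36 billion rupees: RBI balance sheet expands → +36B.
Government account inflow 46 billion rupees: reserves shift to a non-base liability → −46B.
OMO sale (to banks) 9 billion rupees: RBI balance sheet contracts → −9B.
Discount-window repayment 43 billion rupees: RBI balance sheet contracts → −43B.
Net: 36 − 46 − 9 − 43 = -62 billion.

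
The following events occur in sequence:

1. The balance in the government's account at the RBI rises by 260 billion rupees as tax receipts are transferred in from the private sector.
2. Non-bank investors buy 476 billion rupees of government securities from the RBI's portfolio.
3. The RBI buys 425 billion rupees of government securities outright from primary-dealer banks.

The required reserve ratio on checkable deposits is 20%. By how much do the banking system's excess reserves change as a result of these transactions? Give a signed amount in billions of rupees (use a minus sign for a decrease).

Government account inflow 260 billion rupees: reserves −260B, deposits −260B.
Asset sale (to non-banks) 476 billion rupees: reserves −476B, deposits −476B.
OMO purchase (from banks) 425 billion rupees: reserves +425B, deposits 0.
Totals: Δreserves = −311B, Δdeposits = −736B.
Δrequired reserves = 20% × −736B = −147.2B.
Δexcess reserves = Δreserves − Δrequired = −311B − (−147.2B) = -163.8 billion.

-163.8 billion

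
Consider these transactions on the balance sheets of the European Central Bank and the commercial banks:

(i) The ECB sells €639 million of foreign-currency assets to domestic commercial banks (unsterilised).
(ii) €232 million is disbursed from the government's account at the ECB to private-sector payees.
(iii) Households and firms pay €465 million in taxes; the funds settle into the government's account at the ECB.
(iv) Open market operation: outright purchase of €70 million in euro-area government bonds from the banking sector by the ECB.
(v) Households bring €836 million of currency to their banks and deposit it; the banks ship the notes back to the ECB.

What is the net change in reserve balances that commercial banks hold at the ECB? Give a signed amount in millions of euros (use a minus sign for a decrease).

+€34 million

FX sale €639 million: the buying banks pay out of their reserve balances → −€639M.
Government spending €232 million: government payments flow into bank reserve accounts → +€232M.
Government account inflow €465 million: funds move from bank reserves into the government account → −€465M.
OMO purchase (from banks) €70 million: the ECB pays by crediting reserve accounts → +€70M.
Currency deposit €836 million: returned notes are swapped for reserve credit → +€836M.
Net: −639 + 232 − 465 + 70 + 836 = +€34 million.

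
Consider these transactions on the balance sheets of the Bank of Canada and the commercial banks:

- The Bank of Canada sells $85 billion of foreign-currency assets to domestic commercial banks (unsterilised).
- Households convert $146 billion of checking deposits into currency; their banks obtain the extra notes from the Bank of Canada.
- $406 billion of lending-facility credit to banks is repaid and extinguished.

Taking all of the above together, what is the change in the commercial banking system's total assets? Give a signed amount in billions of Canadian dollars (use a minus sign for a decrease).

Bank of Canada balance sheet:
  Assets:      Loans to banks −$406B, Foreign assets −$85B
  Liabilities: Bank reserves −$637B, Currency in circulation +$146B
Commercial banking system:
  Assets:      Reserves at CB −$637B, Foreign assets +$85B
  Liabilities: Checkable deposits −$146B, Borrowings from CB −$406B
Change in total bank assets = -$552 billion.

-$552 billion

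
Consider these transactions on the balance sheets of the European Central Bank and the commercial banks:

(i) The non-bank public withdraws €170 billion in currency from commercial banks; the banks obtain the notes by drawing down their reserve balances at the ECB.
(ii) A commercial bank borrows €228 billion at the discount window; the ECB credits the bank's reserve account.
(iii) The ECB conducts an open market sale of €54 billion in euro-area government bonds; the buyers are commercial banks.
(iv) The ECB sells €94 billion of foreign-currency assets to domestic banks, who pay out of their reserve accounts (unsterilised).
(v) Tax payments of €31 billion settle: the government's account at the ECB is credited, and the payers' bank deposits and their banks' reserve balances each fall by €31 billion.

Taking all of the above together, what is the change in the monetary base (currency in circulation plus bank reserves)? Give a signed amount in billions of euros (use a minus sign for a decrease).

Currency withdrawal €170 billion: just a shift between currency and reserves — both are base money → 0.
Discount-window loan €228 billion: ECB balance sheet expands → +€228B.
OMO sale (to banks) €54 billion: ECB balance sheet contracts → −€54B.
FX sale €94 billion: ECB balance sheet contracts → −€94B.
Government account inflow €31 billion: reserves shift to a non-base liability → −€31B.
Net: 0 + 228 − 54 − 94 − 31 = +€49 billion.

+€49 billion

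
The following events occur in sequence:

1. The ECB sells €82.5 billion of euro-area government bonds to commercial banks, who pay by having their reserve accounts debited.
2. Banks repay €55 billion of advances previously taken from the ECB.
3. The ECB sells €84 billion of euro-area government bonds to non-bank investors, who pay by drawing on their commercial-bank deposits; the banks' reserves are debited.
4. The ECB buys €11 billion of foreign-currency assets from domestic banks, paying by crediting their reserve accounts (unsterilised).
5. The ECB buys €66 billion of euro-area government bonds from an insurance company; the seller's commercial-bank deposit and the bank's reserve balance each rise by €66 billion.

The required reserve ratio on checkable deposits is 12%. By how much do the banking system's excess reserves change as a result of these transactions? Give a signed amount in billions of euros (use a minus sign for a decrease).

OMO sale (to banks) €82.5 billion: reserves −€82.5B, deposits 0.
Discount-window repayment €55 billion: reserves −€55B, deposits 0.
Asset sale (to non-banks) €84 billion: reserves −€84B, deposits −€84B.
FX purchase €11 billion: reserves +€11B, deposits 0.
Asset purchase (from non-banks) €66 billion: reserves +€66B, deposits +€66B.
Totals: Δreserves = −€144.5B, Δdeposits = −€18B.
Δrequired reserves = 12% × −€18B = −€2.16B.
Δexcess reserves = Δreserves − Δrequired = −€144.5B − (−€2.16B) = -€142.34 billion.

-€142.34 billion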